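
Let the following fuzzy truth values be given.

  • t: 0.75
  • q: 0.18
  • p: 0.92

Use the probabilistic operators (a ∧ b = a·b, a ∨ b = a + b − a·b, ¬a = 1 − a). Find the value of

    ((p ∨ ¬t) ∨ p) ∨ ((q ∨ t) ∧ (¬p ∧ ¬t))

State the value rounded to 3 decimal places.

¬t = 1 − 0.7500 = 0.2500
p ∨ ¬t = a + b − a·b on (0.9200, 0.2500) = 0.9400
(p ∨ ¬t) ∨ p = a + b − a·b on (0.9400, 0.9200) = 0.9952
q ∨ t = a + b − a·b on (0.1800, 0.7500) = 0.7950
¬p = 1 − 0.9200 = 0.0800
¬t = 1 − 0.7500 = 0.2500
¬p ∧ ¬t = a·b on (0.0800, 0.2500) = 0.0200
(q ∨ t) ∧ (¬p ∧ ¬t) = a·b on (0.7950, 0.0200) = 0.0159
((p ∨ ¬t) ∨ p) ∨ ((q ∨ t) ∧ (¬p ∧ ¬t)) = a + b − a·b on (0.9952, 0.0159) = 0.9953

0.995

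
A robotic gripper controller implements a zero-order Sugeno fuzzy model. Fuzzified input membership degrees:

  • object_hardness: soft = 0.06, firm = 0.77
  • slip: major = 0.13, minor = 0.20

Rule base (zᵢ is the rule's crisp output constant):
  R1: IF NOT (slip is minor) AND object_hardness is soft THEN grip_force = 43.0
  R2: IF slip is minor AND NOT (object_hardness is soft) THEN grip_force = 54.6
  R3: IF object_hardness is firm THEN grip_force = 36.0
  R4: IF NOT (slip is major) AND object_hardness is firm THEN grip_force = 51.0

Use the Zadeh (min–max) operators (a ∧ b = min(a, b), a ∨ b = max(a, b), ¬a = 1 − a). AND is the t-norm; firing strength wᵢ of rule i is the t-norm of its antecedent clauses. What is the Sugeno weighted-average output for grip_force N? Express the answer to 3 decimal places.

44.717

R1 (z=43.0): ¬minor=1−0.20=0.80, soft=0.06; AND[min(a, b)] → w = 0.06
R2 (z=54.6): minor=0.20, ¬soft=1−0.06=0.94; AND[min(a, b)] → w = 0.20
R3 (z=36.0): firm=0.77 → w = 0.77
R4 (z=51.0): ¬major=1−0.13=0.87, firm=0.77; AND[min(a, b)] → w = 0.77
Weighted average = (0.06·43.0 + 0.20·54.6 + 0.77·36.0 + 0.77·51.0) / (0.06 + 0.20 + 0.77 + 0.77)
  = 80.4900 / 1.8000 = 44.717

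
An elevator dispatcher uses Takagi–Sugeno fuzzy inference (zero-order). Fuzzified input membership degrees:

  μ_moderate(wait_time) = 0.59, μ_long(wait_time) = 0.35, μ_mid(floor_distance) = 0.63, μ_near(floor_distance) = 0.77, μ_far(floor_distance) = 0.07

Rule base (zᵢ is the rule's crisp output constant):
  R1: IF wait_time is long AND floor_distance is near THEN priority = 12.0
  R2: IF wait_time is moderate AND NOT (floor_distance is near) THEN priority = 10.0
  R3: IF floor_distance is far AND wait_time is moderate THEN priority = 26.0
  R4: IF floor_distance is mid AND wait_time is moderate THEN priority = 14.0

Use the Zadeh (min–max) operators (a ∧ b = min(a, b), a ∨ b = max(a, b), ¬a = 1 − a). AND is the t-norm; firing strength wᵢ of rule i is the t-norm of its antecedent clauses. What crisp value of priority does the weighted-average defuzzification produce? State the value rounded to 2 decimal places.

R1 (z=12.0): long=0.35, near=0.77; AND[min(a, b)] → w = 0.35
R2 (z=10.0): moderate=0.59, ¬near=1−0.77=0.23; AND[min(a, b)] → w = 0.23
R3 (z=26.0): far=0.07, moderate=0.59; AND[min(a, b)] → w = 0.07
R4 (z=14.0): mid=0.63, moderate=0.59; AND[min(a, b)] → w = 0.59
Weighted average = (0.35·12.0 + 0.23·10.0 + 0.07·26.0 + 0.59·14.0) / (0.35 + 0.23 + 0.07 + 0.59)
  = 16.5800 / 1.2400 = 13.37

13.37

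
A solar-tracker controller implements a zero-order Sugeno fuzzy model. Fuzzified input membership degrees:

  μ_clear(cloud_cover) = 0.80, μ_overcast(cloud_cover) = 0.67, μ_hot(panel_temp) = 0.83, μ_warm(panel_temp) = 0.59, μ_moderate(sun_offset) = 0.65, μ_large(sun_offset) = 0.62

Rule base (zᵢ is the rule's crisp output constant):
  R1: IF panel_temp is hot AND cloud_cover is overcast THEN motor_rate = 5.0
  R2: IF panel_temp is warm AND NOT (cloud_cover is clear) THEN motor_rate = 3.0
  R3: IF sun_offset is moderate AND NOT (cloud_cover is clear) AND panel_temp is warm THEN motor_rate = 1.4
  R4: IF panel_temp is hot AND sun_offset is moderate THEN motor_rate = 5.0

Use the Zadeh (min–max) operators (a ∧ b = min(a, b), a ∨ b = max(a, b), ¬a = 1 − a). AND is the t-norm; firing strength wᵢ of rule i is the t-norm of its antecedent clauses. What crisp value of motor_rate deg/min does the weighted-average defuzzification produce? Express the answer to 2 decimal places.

4.35

R1 (z=5.0): hot=0.83, overcast=0.67; AND[min(a, b)] → w = 0.67
R2 (z=3.0): warm=0.59, ¬clear=1−0.80=0.20; AND[min(a, b)] → w = 0.20
R3 (z=1.4): moderate=0.65, ¬clear=1−0.80=0.20, warm=0.59; AND[min(a, b)] → w = 0.20
R4 (z=5.0): hot=0.83, moderate=0.65; AND[min(a, b)] → w = 0.65
Weighted average = (0.67·5.0 + 0.20·3.0 + 0.20·1.4 + 0.65·5.0) / (0.67 + 0.20 + 0.20 + 0.65)
  = 7.4800 / 1.7200 = 4.35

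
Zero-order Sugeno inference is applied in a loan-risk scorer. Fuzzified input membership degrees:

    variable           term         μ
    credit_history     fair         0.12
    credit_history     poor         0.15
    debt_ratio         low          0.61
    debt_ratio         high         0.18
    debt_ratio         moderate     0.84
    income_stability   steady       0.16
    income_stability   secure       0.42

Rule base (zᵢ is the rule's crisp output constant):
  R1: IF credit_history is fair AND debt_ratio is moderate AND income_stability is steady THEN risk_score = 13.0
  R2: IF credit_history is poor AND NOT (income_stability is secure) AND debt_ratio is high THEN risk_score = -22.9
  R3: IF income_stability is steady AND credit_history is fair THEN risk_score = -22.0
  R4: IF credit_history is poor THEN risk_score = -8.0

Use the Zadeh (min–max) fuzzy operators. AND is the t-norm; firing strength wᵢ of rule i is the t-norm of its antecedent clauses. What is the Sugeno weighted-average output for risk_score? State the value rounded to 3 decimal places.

R1 (z=13.0): fair=0.12, moderate=0.84, steady=0.16; AND[min(a, b)] → w = 0.12
R2 (z=-22.9): poor=0.15, ¬secure=1−0.42=0.58, high=0.18; AND[min(a, b)] → w = 0.15
R3 (z=-22.0): steady=0.16, fair=0.12; AND[min(a, b)] → w = 0.12
R4 (z=-8.0): poor=0.15 → w = 0.15
Weighted average = (0.12·13.0 + 0.15·-22.9 + 0.12·-22.0 + 0.15·-8.0) / (0.12 + 0.15 + 0.12 + 0.15)
  = -5.7150 / 0.5400 = -10.583

-10.583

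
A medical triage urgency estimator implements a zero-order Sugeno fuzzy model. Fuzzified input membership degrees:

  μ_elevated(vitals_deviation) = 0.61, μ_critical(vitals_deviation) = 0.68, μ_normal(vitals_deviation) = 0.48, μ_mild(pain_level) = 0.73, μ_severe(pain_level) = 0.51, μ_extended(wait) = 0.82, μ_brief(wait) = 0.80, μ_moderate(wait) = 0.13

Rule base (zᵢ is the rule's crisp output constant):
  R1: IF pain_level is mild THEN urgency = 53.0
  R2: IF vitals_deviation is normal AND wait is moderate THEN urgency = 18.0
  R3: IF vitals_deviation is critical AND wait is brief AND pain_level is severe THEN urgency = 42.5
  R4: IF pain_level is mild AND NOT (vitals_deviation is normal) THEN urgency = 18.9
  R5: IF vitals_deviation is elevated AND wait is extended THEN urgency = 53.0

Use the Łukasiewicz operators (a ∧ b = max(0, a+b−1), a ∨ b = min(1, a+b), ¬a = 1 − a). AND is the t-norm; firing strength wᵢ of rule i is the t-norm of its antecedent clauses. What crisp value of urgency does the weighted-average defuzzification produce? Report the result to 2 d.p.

46.95

R1 (z=53.0): mild=0.73 → w = 0.73
R2 (z=18.0): normal=0.48, moderate=0.13; AND[max(0, a+b−1)] → w = 0.00
R3 (z=42.5): critical=0.68, brief=0.80, severe=0.51; AND[max(0, a+b−1)] → w = 0.00
R4 (z=18.9): mild=0.73, ¬normal=1−0.48=0.52; AND[max(0, a+b−1)] → w = 0.25
R5 (z=53.0): elevated=0.61, extended=0.82; AND[max(0, a+b−1)] → w = 0.43
Weighted average = (0.73·53.0 + 0.00·18.0 + 0.00·42.5 + 0.25·18.9 + 0.43·53.0) / (0.73 + 0.00 + 0.00 + 0.25 + 0.43)
  = 66.2050 / 1.4100 = 46.95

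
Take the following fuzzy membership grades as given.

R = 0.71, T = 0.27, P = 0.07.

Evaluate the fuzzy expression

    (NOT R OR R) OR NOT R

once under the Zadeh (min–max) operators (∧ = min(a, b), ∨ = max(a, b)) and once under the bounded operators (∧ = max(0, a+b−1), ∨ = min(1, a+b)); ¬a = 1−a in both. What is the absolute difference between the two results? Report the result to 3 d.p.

0.290

Under Zadeh (min–max):
  NOT R = 1 − 0.71 = 0.29
  NOT R OR R = max(a, b) on (0.29, 0.71) = 0.71
  NOT R = 1 − 0.71 = 0.29
  (NOT R OR R) OR NOT R = max(a, b) on (0.71, 0.29) = 0.71
  → value = 0.7100
Under bounded:
  NOT R = 1 − 0.71 = 0.29
  NOT R OR R = min(1, a+b) on (0.29, 0.71) = 1.00
  NOT R = 1 − 0.71 = 0.29
  (NOT R OR R) OR NOT R = min(1, a+b) on (1.00, 0.29) = 1.00
  → value = 1.0000
|0.7100 − 1.0000| = 0.290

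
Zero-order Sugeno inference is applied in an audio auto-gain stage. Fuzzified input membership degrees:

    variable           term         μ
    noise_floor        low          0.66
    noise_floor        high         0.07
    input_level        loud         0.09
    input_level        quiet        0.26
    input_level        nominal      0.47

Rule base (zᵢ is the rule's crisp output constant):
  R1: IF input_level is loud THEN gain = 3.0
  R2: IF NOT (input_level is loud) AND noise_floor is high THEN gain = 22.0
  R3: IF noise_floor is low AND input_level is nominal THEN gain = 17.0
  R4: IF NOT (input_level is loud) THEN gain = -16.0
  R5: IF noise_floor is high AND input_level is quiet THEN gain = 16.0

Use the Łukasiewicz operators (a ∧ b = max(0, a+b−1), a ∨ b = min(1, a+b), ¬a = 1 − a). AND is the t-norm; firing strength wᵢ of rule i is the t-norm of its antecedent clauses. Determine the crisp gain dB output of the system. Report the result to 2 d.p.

R1 (z=3.0): loud=0.09 → w = 0.09
R2 (z=22.0): ¬loud=1−0.09=0.91, high=0.07; AND[max(0, a+b−1)] → w = 0.00
R3 (z=17.0): low=0.66, nominal=0.47; AND[max(0, a+b−1)] → w = 0.13
R4 (z=-16.0): ¬loud=1−0.09=0.91 → w = 0.91
R5 (z=16.0): high=0.07, quiet=0.26; AND[max(0, a+b−1)] → w = 0.00
Weighted average = (0.09·3.0 + 0.00·22.0 + 0.13·17.0 + 0.91·-16.0 + 0.00·16.0) / (0.09 + 0.00 + 0.13 + 0.91 + 0.00)
  = -12.0800 / 1.1300 = -10.69

-10.69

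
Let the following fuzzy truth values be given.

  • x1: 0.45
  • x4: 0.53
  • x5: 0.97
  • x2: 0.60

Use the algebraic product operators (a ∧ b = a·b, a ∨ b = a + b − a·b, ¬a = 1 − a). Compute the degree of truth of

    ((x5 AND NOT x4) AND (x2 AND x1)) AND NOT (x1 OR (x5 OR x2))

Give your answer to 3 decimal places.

NOT x4 = 1 − 0.5300 = 0.4700
x5 AND NOT x4 = a·b on (0.9700, 0.4700) = 0.4559
x2 AND x1 = a·b on (0.6000, 0.4500) = 0.2700
(x5 AND NOT x4) AND (x2 AND x1) = a·b on (0.4559, 0.2700) = 0.1231
x5 OR x2 = a + b − a·b on (0.9700, 0.6000) = 0.9880
x1 OR (x5 OR x2) = a + b − a·b on (0.4500, 0.9880) = 0.9934
NOT (x1 OR (x5 OR x2)) = 1 − 0.9934 = 0.0066
((x5 AND NOT x4) AND (x2 AND x1)) AND NOT (x1 OR (x5 OR x2)) = a·b on (0.1231, 0.0066) = 0.0008

0.001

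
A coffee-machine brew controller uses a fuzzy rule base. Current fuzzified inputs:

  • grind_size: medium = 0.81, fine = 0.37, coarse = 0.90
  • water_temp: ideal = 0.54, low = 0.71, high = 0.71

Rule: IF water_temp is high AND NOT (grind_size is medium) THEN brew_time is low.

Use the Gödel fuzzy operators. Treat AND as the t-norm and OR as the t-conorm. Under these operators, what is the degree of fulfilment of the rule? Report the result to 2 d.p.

0.19

firing strength: high=0.71, ¬medium=1−0.81=0.19; AND[min(a, b)] → w = 0.19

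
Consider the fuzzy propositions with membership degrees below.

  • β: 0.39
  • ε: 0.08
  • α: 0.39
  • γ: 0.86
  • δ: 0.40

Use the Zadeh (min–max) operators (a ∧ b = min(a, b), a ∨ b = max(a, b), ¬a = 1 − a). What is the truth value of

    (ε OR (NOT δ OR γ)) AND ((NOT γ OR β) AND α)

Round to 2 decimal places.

0.39

NOT δ = 1 − 0.40 = 0.60
NOT δ OR γ = max(a, b) on (0.60, 0.86) = 0.86
ε OR (NOT δ OR γ) = max(a, b) on (0.08, 0.86) = 0.86
NOT γ = 1 − 0.86 = 0.14
NOT γ OR β = max(a, b) on (0.14, 0.39) = 0.39
(NOT γ OR β) AND α = min(a, b) on (0.39, 0.39) = 0.39
(ε OR (NOT δ OR γ)) AND ((NOT γ OR β) AND α) = min(a, b) on (0.86, 0.39) = 0.39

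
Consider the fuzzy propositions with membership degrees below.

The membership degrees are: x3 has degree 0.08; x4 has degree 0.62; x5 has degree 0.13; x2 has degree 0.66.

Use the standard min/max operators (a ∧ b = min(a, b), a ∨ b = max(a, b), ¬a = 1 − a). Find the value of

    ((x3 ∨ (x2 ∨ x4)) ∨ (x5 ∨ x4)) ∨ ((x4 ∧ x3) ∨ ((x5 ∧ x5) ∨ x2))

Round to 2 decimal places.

x2 ∨ x4 = max(a, b) on (0.66, 0.62) = 0.66
x3 ∨ (x2 ∨ x4) = max(a, b) on (0.08, 0.66) = 0.66
x5 ∨ x4 = max(a, b) on (0.13, 0.62) = 0.62
(x3 ∨ (x2 ∨ x4)) ∨ (x5 ∨ x4) = max(a, b) on (0.66, 0.62) = 0.66
x4 ∧ x3 = min(a, b) on (0.62, 0.08) = 0.08
x5 ∧ x5 = min(a, b) on (0.13, 0.13) = 0.13
(x5 ∧ x5) ∨ x2 = max(a, b) on (0.13, 0.66) = 0.66
(x4 ∧ x3) ∨ ((x5 ∧ x5) ∨ x2) = max(a, b) on (0.08, 0.66) = 0.66
((x3 ∨ (x2 ∨ x4)) ∨ (x5 ∨ x4)) ∨ ((x4 ∧ x3) ∨ ((x5 ∧ x5) ∨ x2)) = max(a, b) on (0.66, 0.66) = 0.66

0.66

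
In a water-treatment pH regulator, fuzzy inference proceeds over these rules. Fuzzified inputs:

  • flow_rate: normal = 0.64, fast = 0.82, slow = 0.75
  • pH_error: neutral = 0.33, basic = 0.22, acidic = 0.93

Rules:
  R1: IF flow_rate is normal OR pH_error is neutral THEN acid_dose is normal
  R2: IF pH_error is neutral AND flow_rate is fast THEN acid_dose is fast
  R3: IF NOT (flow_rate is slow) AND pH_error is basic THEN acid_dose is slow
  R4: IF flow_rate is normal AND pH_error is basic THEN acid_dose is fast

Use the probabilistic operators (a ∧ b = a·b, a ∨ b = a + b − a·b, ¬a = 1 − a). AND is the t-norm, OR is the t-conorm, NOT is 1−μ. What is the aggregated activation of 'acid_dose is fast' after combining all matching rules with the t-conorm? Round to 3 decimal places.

R1: normal=0.64, neutral=0.33; OR[a + b − a·b] → w = 0.7588
R2: neutral=0.33, fast=0.82; AND[a·b] → w = 0.2706
R3: ¬slow=1−0.75=0.25, basic=0.22; AND[a·b] → w = 0.0550
R4: normal=0.64, basic=0.22; AND[a·b] → w = 0.1408
Rules with consequent 'fast': {R2, R4} → strengths 0.2706, 0.1408
Aggregate via t-conorm [a + b − a·b]: 0.3733

0.373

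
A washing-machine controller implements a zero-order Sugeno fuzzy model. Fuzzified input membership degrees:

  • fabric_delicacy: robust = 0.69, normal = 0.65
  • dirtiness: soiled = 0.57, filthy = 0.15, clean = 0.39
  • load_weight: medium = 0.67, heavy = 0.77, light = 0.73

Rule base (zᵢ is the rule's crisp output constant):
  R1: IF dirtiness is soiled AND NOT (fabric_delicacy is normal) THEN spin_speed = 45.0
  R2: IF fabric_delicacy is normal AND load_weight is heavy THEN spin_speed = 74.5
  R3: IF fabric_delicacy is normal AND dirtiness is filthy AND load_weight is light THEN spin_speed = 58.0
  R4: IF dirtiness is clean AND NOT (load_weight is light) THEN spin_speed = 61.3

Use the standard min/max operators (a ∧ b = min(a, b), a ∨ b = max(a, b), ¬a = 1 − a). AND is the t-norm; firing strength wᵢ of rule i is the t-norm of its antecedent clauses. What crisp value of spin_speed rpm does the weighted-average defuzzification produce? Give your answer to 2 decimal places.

R1 (z=45.0): soiled=0.57, ¬normal=1−0.65=0.35; AND[min(a, b)] → w = 0.35
R2 (z=74.5): normal=0.65, heavy=0.77; AND[min(a, b)] → w = 0.65
R3 (z=58.0): normal=0.65, filthy=0.15, light=0.73; AND[min(a, b)] → w = 0.15
R4 (z=61.3): clean=0.39, ¬light=1−0.73=0.27; AND[min(a, b)] → w = 0.27
Weighted average = (0.35·45.0 + 0.65·74.5 + 0.15·58.0 + 0.27·61.3) / (0.35 + 0.65 + 0.15 + 0.27)
  = 89.4260 / 1.4200 = 62.98

62.98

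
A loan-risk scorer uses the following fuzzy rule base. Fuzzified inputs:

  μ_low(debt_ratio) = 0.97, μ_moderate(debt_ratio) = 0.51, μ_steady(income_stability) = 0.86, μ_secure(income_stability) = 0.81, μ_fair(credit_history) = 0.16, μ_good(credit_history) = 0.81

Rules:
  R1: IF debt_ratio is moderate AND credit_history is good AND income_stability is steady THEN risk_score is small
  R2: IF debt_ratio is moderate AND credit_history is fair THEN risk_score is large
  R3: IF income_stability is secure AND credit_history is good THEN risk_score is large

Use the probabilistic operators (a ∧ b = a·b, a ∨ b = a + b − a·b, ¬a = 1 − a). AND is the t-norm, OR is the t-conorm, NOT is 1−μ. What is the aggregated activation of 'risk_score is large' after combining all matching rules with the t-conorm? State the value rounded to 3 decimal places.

0.684

R1: moderate=0.51, good=0.81, steady=0.86; AND[a·b] → w = 0.3553
R2: moderate=0.51, fair=0.16; AND[a·b] → w = 0.0816
R3: secure=0.81, good=0.81; AND[a·b] → w = 0.6561
Rules with consequent 'large': {R2, R3} → strengths 0.0816, 0.6561
Aggregate via t-conorm [a + b − a·b]: 0.6842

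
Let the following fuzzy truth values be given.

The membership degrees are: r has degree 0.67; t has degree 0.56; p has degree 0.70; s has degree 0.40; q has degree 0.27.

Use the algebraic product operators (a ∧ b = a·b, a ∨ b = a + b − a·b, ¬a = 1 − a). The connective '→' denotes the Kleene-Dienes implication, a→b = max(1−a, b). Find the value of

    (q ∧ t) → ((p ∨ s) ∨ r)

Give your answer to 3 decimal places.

q ∧ t = a·b on (0.2700, 0.5600) = 0.1512
p ∨ s = a + b − a·b on (0.7000, 0.4000) = 0.8200
(p ∨ s) ∨ r = a + b − a·b on (0.8200, 0.6700) = 0.9406
(q ∧ t) → ((p ∨ s) ∨ r)  [Kleene-Dienes: max(1−a, b)] with a=0.1512, b=0.9406 → 0.9406

0.941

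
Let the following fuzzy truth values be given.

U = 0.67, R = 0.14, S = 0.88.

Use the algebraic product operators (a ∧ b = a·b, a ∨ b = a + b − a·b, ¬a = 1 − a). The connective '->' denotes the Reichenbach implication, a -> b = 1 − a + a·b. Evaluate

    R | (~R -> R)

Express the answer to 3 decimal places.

~R = 1 − 0.1400 = 0.8600
~R -> R  [Reichenbach: 1 − a + a·b] with a=0.8600, b=0.1400 → 0.2604
R | (~R -> R) = a + b − a·b on (0.1400, 0.2604) = 0.3639

0.364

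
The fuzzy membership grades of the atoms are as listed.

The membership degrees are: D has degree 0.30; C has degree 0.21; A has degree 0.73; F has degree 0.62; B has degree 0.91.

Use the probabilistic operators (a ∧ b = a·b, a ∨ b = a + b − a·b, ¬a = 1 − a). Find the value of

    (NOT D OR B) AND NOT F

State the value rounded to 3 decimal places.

0.370

NOT D = 1 − 0.3000 = 0.7000
NOT D OR B = a + b − a·b on (0.7000, 0.9100) = 0.9730
NOT F = 1 − 0.6200 = 0.3800
(NOT D OR B) AND NOT F = a·b on (0.9730, 0.3800) = 0.3697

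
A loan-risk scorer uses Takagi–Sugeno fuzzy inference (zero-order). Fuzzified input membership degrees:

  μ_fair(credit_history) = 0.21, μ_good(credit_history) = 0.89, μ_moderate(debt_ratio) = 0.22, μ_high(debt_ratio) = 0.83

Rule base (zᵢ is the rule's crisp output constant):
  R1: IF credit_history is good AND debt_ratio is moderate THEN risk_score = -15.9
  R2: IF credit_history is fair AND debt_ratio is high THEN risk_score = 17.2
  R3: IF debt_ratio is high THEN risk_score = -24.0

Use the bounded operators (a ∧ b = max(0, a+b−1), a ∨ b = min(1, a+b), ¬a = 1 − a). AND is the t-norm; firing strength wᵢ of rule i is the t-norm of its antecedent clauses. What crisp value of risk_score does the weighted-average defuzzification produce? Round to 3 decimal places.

-21.409

R1 (z=-15.9): good=0.89, moderate=0.22; AND[max(0, a+b−1)] → w = 0.11
R2 (z=17.2): fair=0.21, high=0.83; AND[max(0, a+b−1)] → w = 0.04
R3 (z=-24.0): high=0.83 → w = 0.83
Weighted average = (0.11·-15.9 + 0.04·17.2 + 0.83·-24.0) / (0.11 + 0.04 + 0.83)
  = -20.9810 / 0.9800 = -21.409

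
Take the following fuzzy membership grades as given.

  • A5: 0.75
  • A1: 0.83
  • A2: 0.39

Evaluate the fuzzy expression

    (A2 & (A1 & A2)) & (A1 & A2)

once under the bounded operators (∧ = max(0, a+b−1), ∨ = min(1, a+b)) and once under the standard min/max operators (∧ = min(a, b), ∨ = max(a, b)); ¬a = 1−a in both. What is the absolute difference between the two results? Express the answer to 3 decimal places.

Under bounded:
  A1 & A2 = max(0, a+b−1) on (0.83, 0.39) = 0.22
  A2 & (A1 & A2) = max(0, a+b−1) on (0.39, 0.22) = 0.00
  A1 & A2 = max(0, a+b−1) on (0.83, 0.39) = 0.22
  (A2 & (A1 & A2)) & (A1 & A2) = max(0, a+b−1) on (0.00, 0.22) = 0.00
  → value = 0.0000
Under standard min/max:
  A1 & A2 = min(a, b) on (0.83, 0.39) = 0.39
  A2 & (A1 & A2) = min(a, b) on (0.39, 0.39) = 0.39
  A1 & A2 = min(a, b) on (0.83, 0.39) = 0.39
  (A2 & (A1 & A2)) & (A1 & A2) = min(a, b) on (0.39, 0.39) = 0.39
  → value = 0.3900
|0.0000 − 0.3900| = 0.390

0.390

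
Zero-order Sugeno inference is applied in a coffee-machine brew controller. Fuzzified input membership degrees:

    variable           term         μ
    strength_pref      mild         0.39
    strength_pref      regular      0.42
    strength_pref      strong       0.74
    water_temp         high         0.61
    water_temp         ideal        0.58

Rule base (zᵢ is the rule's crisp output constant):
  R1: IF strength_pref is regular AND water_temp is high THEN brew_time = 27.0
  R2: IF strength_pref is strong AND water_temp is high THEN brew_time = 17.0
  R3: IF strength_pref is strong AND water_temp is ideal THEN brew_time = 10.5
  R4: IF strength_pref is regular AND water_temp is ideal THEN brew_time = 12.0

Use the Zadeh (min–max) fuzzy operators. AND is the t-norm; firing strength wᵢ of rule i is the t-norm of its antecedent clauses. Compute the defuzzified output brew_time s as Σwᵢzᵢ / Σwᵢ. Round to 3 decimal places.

16.177

R1 (z=27.0): regular=0.42, high=0.61; AND[min(a, b)] → w = 0.42
R2 (z=17.0): strong=0.74, high=0.61; AND[min(a, b)] → w = 0.61
R3 (z=10.5): strong=0.74, ideal=0.58; AND[min(a, b)] → w = 0.58
R4 (z=12.0): regular=0.42, ideal=0.58; AND[min(a, b)] → w = 0.42
Weighted average = (0.42·27.0 + 0.61·17.0 + 0.58·10.5 + 0.42·12.0) / (0.42 + 0.61 + 0.58 + 0.42)
  = 32.8400 / 2.0300 = 16.177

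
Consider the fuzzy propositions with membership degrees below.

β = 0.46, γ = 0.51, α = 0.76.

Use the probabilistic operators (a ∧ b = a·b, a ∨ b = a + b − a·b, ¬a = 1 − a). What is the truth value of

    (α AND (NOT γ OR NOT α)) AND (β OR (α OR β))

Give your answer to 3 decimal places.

NOT γ = 1 − 0.5100 = 0.4900
NOT α = 1 − 0.7600 = 0.2400
NOT γ OR NOT α = a + b − a·b on (0.4900, 0.2400) = 0.6124
α AND (NOT γ OR NOT α) = a·b on (0.7600, 0.6124) = 0.4654
α OR β = a + b − a·b on (0.7600, 0.4600) = 0.8704
β OR (α OR β) = a + b − a·b on (0.4600, 0.8704) = 0.9300
(α AND (NOT γ OR NOT α)) AND (β OR (α OR β)) = a·b on (0.4654, 0.9300) = 0.4329

0.433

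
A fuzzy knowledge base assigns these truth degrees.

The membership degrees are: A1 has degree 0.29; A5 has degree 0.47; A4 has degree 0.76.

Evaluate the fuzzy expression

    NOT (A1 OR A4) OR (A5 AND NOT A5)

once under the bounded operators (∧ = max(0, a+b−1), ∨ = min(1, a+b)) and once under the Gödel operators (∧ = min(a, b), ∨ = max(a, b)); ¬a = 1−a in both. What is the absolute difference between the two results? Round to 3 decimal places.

Under bounded:
  A1 OR A4 = min(1, a+b) on (0.29, 0.76) = 1.00
  NOT (A1 OR A4) = 1 − 1.00 = 0.00
  NOT A5 = 1 − 0.47 = 0.53
  A5 AND NOT A5 = max(0, a+b−1) on (0.47, 0.53) = 0.00
  NOT (A1 OR A4) OR (A5 AND NOT A5) = min(1, a+b) on (0.00, 0.00) = 0.00
  → value = 0.0000
Under Gödel:
  A1 OR A4 = max(a, b) on (0.29, 0.76) = 0.76
  NOT (A1 OR A4) = 1 − 0.76 = 0.24
  NOT A5 = 1 − 0.47 = 0.53
  A5 AND NOT A5 = min(a, b) on (0.47, 0.53) = 0.47
  NOT (A1 OR A4) OR (A5 AND NOT A5) = max(a, b) on (0.24, 0.47) = 0.47
  → value = 0.4700
|0.0000 − 0.4700| = 0.470

0.470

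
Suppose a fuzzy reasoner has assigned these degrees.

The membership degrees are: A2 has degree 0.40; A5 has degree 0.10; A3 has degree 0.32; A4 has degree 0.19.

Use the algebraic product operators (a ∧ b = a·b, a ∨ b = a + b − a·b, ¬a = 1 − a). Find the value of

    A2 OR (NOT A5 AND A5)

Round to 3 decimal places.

0.454

NOT A5 = 1 − 0.1000 = 0.9000
NOT A5 AND A5 = a·b on (0.9000, 0.1000) = 0.0900
A2 OR (NOT A5 AND A5) = a + b − a·b on (0.4000, 0.0900) = 0.4540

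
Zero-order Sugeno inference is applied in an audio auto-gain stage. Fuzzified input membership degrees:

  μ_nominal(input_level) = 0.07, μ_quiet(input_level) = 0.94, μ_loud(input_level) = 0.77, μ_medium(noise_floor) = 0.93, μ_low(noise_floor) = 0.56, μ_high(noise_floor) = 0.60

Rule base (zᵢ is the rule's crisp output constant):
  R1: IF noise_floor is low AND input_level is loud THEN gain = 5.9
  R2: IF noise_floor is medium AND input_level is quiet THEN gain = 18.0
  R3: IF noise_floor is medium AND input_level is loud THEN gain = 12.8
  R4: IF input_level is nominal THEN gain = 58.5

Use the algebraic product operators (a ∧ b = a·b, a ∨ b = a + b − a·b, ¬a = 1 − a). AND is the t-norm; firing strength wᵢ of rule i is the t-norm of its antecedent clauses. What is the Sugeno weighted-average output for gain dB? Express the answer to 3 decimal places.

15.080

R1 (z=5.9): low=0.56, loud=0.77; AND[a·b] → w = 0.4312
R2 (z=18.0): medium=0.93, quiet=0.94; AND[a·b] → w = 0.8742
R3 (z=12.8): medium=0.93, loud=0.77; AND[a·b] → w = 0.7161
R4 (z=58.5): nominal=0.07 → w = 0.0700
Weighted average = (0.4312·5.9 + 0.8742·18.0 + 0.7161·12.8 + 0.0700·58.5) / (0.4312 + 0.8742 + 0.7161 + 0.0700)
  = 31.5408 / 2.0915 = 15.080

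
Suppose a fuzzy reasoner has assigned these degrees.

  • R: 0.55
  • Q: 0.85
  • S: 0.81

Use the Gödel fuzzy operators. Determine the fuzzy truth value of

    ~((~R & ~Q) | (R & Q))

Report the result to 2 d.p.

~R = 1 − 0.55 = 0.45
~Q = 1 − 0.85 = 0.15
~R & ~Q = min(a, b) on (0.45, 0.15) = 0.15
R & Q = min(a, b) on (0.55, 0.85) = 0.55
(~R & ~Q) | (R & Q) = max(a, b) on (0.15, 0.55) = 0.55
~((~R & ~Q) | (R & Q)) = 1 − 0.55 = 0.45

0.45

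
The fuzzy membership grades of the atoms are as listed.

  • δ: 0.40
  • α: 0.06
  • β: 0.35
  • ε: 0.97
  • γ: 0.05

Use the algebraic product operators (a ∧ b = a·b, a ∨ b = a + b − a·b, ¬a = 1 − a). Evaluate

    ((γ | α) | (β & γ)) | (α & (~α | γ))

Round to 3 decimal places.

γ | α = a + b − a·b on (0.0500, 0.0600) = 0.1070
β & γ = a·b on (0.3500, 0.0500) = 0.0175
(γ | α) | (β & γ) = a + b − a·b on (0.1070, 0.0175) = 0.1226
~α = 1 − 0.0600 = 0.9400
~α | γ = a + b − a·b on (0.9400, 0.0500) = 0.9430
α & (~α | γ) = a·b on (0.0600, 0.9430) = 0.0566
((γ | α) | (β & γ)) | (α & (~α | γ)) = a + b − a·b on (0.1226, 0.0566) = 0.1723

0.172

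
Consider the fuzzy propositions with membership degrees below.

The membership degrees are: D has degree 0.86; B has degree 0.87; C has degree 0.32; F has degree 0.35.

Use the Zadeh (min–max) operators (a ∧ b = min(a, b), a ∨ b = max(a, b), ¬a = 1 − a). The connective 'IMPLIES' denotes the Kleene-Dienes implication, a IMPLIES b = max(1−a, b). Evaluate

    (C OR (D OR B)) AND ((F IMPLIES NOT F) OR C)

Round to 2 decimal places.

D OR B = max(a, b) on (0.86, 0.87) = 0.87
C OR (D OR B) = max(a, b) on (0.32, 0.87) = 0.87
NOT F = 1 − 0.35 = 0.65
F IMPLIES NOT F  [Kleene-Dienes: max(1−a, b)] with a=0.35, b=0.65 → 0.65
(F IMPLIES NOT F) OR C = max(a, b) on (0.65, 0.32) = 0.65
(C OR (D OR B)) AND ((F IMPLIES NOT F) OR C) = min(a, b) on (0.87, 0.65) = 0.65

0.65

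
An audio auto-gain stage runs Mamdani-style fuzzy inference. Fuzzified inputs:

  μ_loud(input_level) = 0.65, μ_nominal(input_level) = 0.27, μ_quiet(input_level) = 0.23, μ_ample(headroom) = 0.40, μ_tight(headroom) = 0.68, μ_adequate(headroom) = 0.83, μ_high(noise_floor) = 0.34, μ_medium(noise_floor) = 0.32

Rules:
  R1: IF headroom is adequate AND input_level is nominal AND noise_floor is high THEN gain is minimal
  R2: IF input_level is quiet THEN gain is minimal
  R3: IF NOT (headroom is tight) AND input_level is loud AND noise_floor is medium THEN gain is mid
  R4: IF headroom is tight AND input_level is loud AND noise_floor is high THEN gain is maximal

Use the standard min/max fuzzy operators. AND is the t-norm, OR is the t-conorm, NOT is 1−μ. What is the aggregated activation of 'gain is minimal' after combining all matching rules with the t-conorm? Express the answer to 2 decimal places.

0.27

R1: adequate=0.83, nominal=0.27, high=0.34; AND[min(a, b)] → w = 0.27
R2: quiet=0.23 → w = 0.23
R3: ¬tight=1−0.68=0.32, loud=0.65, medium=0.32; AND[min(a, b)] → w = 0.32
R4: tight=0.68, loud=0.65, high=0.34; AND[min(a, b)] → w = 0.34
Rules with consequent 'minimal': {R1, R2} → strengths 0.27, 0.23
Aggregate via t-conorm [max(a, b)]: 0.27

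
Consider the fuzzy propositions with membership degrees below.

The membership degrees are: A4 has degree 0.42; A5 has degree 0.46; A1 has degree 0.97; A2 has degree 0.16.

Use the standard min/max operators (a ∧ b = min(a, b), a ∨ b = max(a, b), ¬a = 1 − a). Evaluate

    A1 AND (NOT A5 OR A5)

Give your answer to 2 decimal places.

0.54

NOT A5 = 1 − 0.46 = 0.54
NOT A5 OR A5 = max(a, b) on (0.54, 0.46) = 0.54
A1 AND (NOT A5 OR A5) = min(a, b) on (0.97, 0.54) = 0.54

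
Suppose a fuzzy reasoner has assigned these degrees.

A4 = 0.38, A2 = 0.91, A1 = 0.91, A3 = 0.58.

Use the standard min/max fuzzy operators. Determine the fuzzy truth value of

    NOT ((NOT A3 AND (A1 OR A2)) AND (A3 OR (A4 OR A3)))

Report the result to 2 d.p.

0.58

NOT A3 = 1 − 0.58 = 0.42
A1 OR A2 = max(a, b) on (0.91, 0.91) = 0.91
NOT A3 AND (A1 OR A2) = min(a, b) on (0.42, 0.91) = 0.42
A4 OR A3 = max(a, b) on (0.38, 0.58) = 0.58
A3 OR (A4 OR A3) = max(a, b) on (0.58, 0.58) = 0.58
(NOT A3 AND (A1 OR A2)) AND (A3 OR (A4 OR A3)) = min(a, b) on (0.42, 0.58) = 0.42
NOT ((NOT A3 AND (A1 OR A2)) AND (A3 OR (A4 OR A3))) = 1 − 0.42 = 0.58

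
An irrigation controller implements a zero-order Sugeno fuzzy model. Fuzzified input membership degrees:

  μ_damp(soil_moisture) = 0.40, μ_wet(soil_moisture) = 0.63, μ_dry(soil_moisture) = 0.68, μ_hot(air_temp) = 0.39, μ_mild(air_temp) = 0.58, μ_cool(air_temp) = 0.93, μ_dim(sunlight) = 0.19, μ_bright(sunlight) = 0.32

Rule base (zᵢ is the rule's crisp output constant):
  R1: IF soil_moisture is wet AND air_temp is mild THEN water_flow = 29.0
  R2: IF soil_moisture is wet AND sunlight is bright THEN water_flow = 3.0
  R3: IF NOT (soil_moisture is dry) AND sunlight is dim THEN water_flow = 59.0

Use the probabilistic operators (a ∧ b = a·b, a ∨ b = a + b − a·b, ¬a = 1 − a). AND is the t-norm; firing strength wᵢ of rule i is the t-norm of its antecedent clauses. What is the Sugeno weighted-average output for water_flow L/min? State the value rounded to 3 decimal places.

R1 (z=29.0): wet=0.63, mild=0.58; AND[a·b] → w = 0.3654
R2 (z=3.0): wet=0.63, bright=0.32; AND[a·b] → w = 0.2016
R3 (z=59.0): ¬dry=1−0.68=0.32, dim=0.19; AND[a·b] → w = 0.0608
Weighted average = (0.3654·29.0 + 0.2016·3.0 + 0.0608·59.0) / (0.3654 + 0.2016 + 0.0608)
  = 14.7886 / 0.6278 = 23.556

23.556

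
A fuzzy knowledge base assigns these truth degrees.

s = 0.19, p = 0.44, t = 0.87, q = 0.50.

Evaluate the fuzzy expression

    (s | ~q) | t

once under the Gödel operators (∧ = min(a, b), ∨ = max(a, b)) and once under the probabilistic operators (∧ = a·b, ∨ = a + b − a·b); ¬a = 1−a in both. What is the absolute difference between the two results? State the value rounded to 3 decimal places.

Under Gödel:
  ~q = 1 − 0.50 = 0.50
  s | ~q = max(a, b) on (0.19, 0.50) = 0.50
  (s | ~q) | t = max(a, b) on (0.50, 0.87) = 0.87
  → value = 0.8700
Under probabilistic:
  ~q = 1 − 0.5000 = 0.5000
  s | ~q = a + b − a·b on (0.1900, 0.5000) = 0.5950
  (s | ~q) | t = a + b − a·b on (0.5950, 0.8700) = 0.9473
  → value = 0.9473
|0.8700 − 0.9473| = 0.077

0.077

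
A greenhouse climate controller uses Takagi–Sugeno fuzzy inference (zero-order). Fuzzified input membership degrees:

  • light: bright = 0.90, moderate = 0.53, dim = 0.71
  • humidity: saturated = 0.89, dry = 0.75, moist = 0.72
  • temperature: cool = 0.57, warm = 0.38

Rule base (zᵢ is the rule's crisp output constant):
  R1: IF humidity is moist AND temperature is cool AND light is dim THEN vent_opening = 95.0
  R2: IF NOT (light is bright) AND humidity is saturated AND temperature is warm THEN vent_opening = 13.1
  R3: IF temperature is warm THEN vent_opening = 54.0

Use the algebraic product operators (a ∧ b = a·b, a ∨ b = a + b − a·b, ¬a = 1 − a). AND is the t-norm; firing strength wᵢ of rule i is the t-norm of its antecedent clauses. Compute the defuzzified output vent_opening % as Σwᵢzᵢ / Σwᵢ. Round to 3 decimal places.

R1 (z=95.0): moist=0.72, cool=0.57, dim=0.71; AND[a·b] → w = 0.2914
R2 (z=13.1): ¬bright=1−0.90=0.10, saturated=0.89, warm=0.38; AND[a·b] → w = 0.0338
R3 (z=54.0): warm=0.38 → w = 0.3800
Weighted average = (0.2914·95.0 + 0.0338·13.1 + 0.3800·54.0) / (0.2914 + 0.0338 + 0.3800)
  = 48.6445 / 0.7052 = 68.979

68.979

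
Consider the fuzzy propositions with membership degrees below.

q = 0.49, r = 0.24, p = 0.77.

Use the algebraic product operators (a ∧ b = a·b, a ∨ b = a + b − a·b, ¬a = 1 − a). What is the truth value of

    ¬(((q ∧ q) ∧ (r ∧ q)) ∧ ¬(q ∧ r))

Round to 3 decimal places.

0.975

q ∧ q = a·b on (0.4900, 0.4900) = 0.2401
r ∧ q = a·b on (0.2400, 0.4900) = 0.1176
(q ∧ q) ∧ (r ∧ q) = a·b on (0.2401, 0.1176) = 0.0282
q ∧ r = a·b on (0.4900, 0.2400) = 0.1176
¬(q ∧ r) = 1 − 0.1176 = 0.8824
((q ∧ q) ∧ (r ∧ q)) ∧ ¬(q ∧ r) = a·b on (0.0282, 0.8824) = 0.0249
¬(((q ∧ q) ∧ (r ∧ q)) ∧ ¬(q ∧ r)) = 1 − 0.0249 = 0.9751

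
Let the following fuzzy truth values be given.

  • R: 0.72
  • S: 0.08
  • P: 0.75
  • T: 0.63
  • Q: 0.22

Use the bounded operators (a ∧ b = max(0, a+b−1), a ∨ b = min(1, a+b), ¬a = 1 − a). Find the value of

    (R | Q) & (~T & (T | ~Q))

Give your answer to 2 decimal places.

0.31

R | Q = min(1, a+b) on (0.72, 0.22) = 0.94
~T = 1 − 0.63 = 0.37
~Q = 1 − 0.22 = 0.78
T | ~Q = min(1, a+b) on (0.63, 0.78) = 1.00
~T & (T | ~Q) = max(0, a+b−1) on (0.37, 1.00) = 0.37
(R | Q) & (~T & (T | ~Q)) = max(0, a+b−1) on (0.94, 0.37) = 0.31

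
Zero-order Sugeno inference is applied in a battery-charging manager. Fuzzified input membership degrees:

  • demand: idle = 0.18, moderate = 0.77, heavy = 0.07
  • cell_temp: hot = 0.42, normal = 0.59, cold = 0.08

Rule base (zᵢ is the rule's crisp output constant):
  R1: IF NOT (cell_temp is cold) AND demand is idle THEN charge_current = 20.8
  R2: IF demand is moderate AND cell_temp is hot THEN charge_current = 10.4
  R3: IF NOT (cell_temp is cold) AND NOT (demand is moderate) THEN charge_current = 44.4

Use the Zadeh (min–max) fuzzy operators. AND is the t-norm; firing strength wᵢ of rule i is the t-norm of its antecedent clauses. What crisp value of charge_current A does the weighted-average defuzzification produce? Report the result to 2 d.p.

R1 (z=20.8): ¬cold=1−0.08=0.92, idle=0.18; AND[min(a, b)] → w = 0.18
R2 (z=10.4): moderate=0.77, hot=0.42; AND[min(a, b)] → w = 0.42
R3 (z=44.4): ¬cold=1−0.08=0.92, ¬moderate=1−0.77=0.23; AND[min(a, b)] → w = 0.23
Weighted average = (0.18·20.8 + 0.42·10.4 + 0.23·44.4) / (0.18 + 0.42 + 0.23)
  = 18.3240 / 0.8300 = 22.08

22.08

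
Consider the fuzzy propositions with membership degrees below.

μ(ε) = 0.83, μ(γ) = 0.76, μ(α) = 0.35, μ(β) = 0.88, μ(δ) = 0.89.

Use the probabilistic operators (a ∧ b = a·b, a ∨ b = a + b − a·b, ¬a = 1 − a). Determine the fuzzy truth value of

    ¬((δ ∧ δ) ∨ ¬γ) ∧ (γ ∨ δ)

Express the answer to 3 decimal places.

δ ∧ δ = a·b on (0.8900, 0.8900) = 0.7921
¬γ = 1 − 0.7600 = 0.2400
(δ ∧ δ) ∨ ¬γ = a + b − a·b on (0.7921, 0.2400) = 0.8420
¬((δ ∧ δ) ∨ ¬γ) = 1 − 0.8420 = 0.1580
γ ∨ δ = a + b − a·b on (0.7600, 0.8900) = 0.9736
¬((δ ∧ δ) ∨ ¬γ) ∧ (γ ∨ δ) = a·b on (0.1580, 0.9736) = 0.1538

0.154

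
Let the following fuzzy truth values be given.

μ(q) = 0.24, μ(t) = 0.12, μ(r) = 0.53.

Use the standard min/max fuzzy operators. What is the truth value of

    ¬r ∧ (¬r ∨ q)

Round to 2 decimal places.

¬r = 1 − 0.53 = 0.47
¬r = 1 − 0.53 = 0.47
¬r ∨ q = max(a, b) on (0.47, 0.24) = 0.47
¬r ∧ (¬r ∨ q) = min(a, b) on (0.47, 0.47) = 0.47

0.47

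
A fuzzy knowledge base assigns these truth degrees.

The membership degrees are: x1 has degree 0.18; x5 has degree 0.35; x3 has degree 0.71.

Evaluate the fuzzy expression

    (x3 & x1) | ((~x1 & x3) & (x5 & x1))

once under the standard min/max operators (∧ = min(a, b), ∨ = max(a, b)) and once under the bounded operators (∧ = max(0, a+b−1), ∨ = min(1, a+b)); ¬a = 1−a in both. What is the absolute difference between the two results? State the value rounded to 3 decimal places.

0.180

Under standard min/max:
  x3 & x1 = min(a, b) on (0.71, 0.18) = 0.18
  ~x1 = 1 − 0.18 = 0.82
  ~x1 & x3 = min(a, b) on (0.82, 0.71) = 0.71
  x5 & x1 = min(a, b) on (0.35, 0.18) = 0.18
  (~x1 & x3) & (x5 & x1) = min(a, b) on (0.71, 0.18) = 0.18
  (x3 & x1) | ((~x1 & x3) & (x5 & x1)) = max(a, b) on (0.18, 0.18) = 0.18
  → value = 0.1800
Under bounded:
  x3 & x1 = max(0, a+b−1) on (0.71, 0.18) = 0.00
  ~x1 = 1 − 0.18 = 0.82
  ~x1 & x3 = max(0, a+b−1) on (0.82, 0.71) = 0.53
  x5 & x1 = max(0, a+b−1) on (0.35, 0.18) = 0.00
  (~x1 & x3) & (x5 & x1) = max(0, a+b−1) on (0.53, 0.00) = 0.00
  (x3 & x1) | ((~x1 & x3) & (x5 & x1)) = min(1, a+b) on (0.00, 0.00) = 0.00
  → value = 0.0000
|0.1800 − 0.0000| = 0.180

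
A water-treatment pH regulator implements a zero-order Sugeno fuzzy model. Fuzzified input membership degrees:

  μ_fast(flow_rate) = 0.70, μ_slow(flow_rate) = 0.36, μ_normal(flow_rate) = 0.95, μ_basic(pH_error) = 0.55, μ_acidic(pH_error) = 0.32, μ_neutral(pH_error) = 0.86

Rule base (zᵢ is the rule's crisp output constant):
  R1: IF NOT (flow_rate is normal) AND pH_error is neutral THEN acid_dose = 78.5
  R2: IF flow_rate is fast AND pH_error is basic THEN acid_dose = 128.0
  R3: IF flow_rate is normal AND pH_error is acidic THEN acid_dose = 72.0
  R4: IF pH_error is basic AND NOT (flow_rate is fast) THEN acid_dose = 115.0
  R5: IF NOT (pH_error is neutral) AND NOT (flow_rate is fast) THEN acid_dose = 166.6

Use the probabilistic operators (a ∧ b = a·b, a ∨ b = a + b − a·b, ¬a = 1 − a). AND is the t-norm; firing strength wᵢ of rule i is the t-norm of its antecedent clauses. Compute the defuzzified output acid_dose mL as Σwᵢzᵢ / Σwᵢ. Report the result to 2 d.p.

107.05

R1 (z=78.5): ¬normal=1−0.95=0.05, neutral=0.86; AND[a·b] → w = 0.0430
R2 (z=128.0): fast=0.70, basic=0.55; AND[a·b] → w = 0.3850
R3 (z=72.0): normal=0.95, acidic=0.32; AND[a·b] → w = 0.3040
R4 (z=115.0): basic=0.55, ¬fast=1−0.70=0.30; AND[a·b] → w = 0.1650
R5 (z=166.6): ¬neutral=1−0.86=0.14, ¬fast=1−0.70=0.30; AND[a·b] → w = 0.0420
Weighted average = (0.0430·78.5 + 0.3850·128.0 + 0.3040·72.0 + 0.1650·115.0 + 0.0420·166.6) / (0.0430 + 0.3850 + 0.3040 + 0.1650 + 0.0420)
  = 100.5157 / 0.9390 = 107.05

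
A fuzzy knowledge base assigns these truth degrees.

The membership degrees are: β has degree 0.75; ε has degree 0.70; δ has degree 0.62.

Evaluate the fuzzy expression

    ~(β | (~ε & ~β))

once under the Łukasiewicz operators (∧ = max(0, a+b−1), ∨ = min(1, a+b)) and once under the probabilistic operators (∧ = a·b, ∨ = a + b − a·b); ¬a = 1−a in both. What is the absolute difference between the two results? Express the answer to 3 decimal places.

Under Łukasiewicz:
  ~ε = 1 − 0.70 = 0.30
  ~β = 1 − 0.75 = 0.25
  ~ε & ~β = max(0, a+b−1) on (0.30, 0.25) = 0.00
  β | (~ε & ~β) = min(1, a+b) on (0.75, 0.00) = 0.75
  ~(β | (~ε & ~β)) = 1 − 0.75 = 0.25
  → value = 0.2500
Under probabilistic:
  ~ε = 1 − 0.7000 = 0.3000
  ~β = 1 − 0.7500 = 0.2500
  ~ε & ~β = a·b on (0.3000, 0.2500) = 0.0750
  β | (~ε & ~β) = a + b − a·b on (0.7500, 0.0750) = 0.7687
  ~(β | (~ε & ~β)) = 1 − 0.7687 = 0.2313
  → value = 0.2313
|0.2500 − 0.2313| = 0.019

0.019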